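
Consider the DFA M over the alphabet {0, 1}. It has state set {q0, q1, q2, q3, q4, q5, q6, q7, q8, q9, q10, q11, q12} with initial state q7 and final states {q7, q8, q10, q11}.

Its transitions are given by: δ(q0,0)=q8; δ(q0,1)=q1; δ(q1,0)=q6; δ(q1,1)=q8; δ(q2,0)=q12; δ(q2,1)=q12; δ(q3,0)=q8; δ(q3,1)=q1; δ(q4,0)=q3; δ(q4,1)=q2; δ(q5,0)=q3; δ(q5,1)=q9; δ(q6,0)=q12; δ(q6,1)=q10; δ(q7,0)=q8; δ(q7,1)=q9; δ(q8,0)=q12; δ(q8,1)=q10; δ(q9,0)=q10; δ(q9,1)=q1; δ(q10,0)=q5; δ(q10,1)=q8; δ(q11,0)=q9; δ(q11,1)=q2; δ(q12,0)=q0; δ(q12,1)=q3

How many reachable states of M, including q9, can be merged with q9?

States {q2,q4,q11} cannot be reached from the start state, so discard them.
Initial partition by acceptance: {q7,q8,q10} | {q0,q1,q3,q5,q6,q9,q12}.
Split {q7,q8,q10} by δ(·,0) → {q8,q10} and {q7}.
On input 0, block {q0,q1,q3,q5,q6,q9,q12} splits into {q1,q5,q6,q12} and {q0,q3,q9}.
Split {q1,q5,q6,q12} by δ(·,0) → {q1,q6} and {q5,q12}.
Refine {q1,q6} on symbol 0: members go to different blocks, giving {q1} and {q6}.
The partition is now stable with 6 blocks: {q8,q10} | {q1} | {q7} | {q0,q3,q9} | {q5,q12} | {q6}.
State q9 belongs to the block {q0,q3,q9}, which has 3 states.

3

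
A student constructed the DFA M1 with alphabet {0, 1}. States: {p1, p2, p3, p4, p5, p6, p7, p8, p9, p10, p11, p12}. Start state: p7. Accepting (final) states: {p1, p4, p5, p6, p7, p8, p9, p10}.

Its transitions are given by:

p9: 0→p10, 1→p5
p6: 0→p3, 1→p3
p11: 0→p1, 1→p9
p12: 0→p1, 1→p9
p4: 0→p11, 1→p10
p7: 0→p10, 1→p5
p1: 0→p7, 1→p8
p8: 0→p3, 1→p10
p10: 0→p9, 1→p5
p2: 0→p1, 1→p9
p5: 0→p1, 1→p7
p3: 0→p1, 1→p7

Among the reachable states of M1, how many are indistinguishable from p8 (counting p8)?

1

First remove the unreachable states {p2,p4,p6,p11,p12}; 7 states remain.
Start with accepting vs non-accepting: {p1,p5,p7,p8,p9,p10} | {p3}.
On input 0, block {p1,p5,p7,p8,p9,p10} splits into {p1,p5,p7,p9,p10} and {p8}.
Refine {p1,p5,p7,p9,p10} on symbol 1: members go to different blocks, giving {p5,p7,p9,p10} and {p1}.
On input 0, block {p5,p7,p9,p10} splits into {p7,p9,p10} and {p5}.
The partition is now stable with 5 blocks: {p7,p9,p10} | {p3} | {p8} | {p1} | {p5}.
The equivalence class containing p8 is {p8}, of size 1.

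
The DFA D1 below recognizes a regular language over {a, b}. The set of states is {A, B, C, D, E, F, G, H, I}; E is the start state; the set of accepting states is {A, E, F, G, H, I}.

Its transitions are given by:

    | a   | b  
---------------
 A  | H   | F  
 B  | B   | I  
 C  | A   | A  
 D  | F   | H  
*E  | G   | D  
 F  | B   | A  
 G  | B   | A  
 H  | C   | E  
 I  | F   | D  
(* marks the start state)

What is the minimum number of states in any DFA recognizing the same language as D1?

Every state is reachable, so we keep all 9.
P0 = {A,E,F,G,H,I} | {B,C,D}.
Refine {A,E,F,G,H,I} on symbol a: members go to different blocks, giving {A,E,I} and {F,G,H}.
On input b, block {A,E,I} splits into {E,I} and {A}.
Refine {B,C,D} on symbol a: members go to different blocks, giving {B} and {C} and {D}.
On input a, block {F,G,H} splits into {F,G} and {H}.
The partition is now stable with 7 blocks: {E,I} | {B} | {F,G} | {A} | {C} | {D} | {H}.

7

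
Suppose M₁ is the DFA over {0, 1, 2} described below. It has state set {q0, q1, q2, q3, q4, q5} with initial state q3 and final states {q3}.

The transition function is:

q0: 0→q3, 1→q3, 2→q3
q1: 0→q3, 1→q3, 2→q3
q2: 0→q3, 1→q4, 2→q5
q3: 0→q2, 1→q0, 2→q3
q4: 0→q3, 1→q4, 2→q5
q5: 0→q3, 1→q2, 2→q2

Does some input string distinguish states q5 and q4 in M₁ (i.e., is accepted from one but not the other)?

No

Reachable states from the start: {q0,q2,q3,q4,q5}. Unreachable: {q1} — drop them.
Start with accepting vs non-accepting: {q3} | {q0,q2,q4,q5}.
Split {q0,q2,q4,q5} by δ(·,1) → {q2,q4,q5} and {q0}.
Stable partition: {q3} | {q2,q4,q5} | {q0} — 3 equivalence classes.
q5 and q4 lie in the same block of the stable partition, so they are equivalent — no string distinguishes them.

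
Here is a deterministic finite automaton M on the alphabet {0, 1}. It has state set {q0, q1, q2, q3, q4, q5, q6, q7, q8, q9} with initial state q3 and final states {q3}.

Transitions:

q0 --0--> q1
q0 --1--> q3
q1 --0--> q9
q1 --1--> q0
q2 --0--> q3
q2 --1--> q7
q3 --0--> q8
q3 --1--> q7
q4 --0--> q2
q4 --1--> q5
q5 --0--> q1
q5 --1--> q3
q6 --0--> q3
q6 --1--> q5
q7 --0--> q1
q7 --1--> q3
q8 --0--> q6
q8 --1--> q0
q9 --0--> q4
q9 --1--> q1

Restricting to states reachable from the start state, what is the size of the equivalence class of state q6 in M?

2

Start with accepting vs non-accepting: {q3} | {q0,q1,q2,q4,q5,q6,q7,q8,q9}.
On input 0, block {q0,q1,q2,q4,q5,q6,q7,q8,q9} splits into {q0,q1,q4,q5,q7,q8,q9} and {q2,q6}.
Split {q0,q1,q4,q5,q7,q8,q9} by δ(·,0) → {q0,q1,q5,q7,q9} and {q4,q8}.
On input 0, block {q0,q1,q5,q7,q9} splits into {q0,q1,q5,q7} and {q9}.
Split {q0,q1,q5,q7} by δ(·,0) → {q0,q5,q7} and {q1}.
Stable partition: {q3} | {q0,q5,q7} | {q2,q6} | {q4,q8} | {q9} | {q1} — 6 equivalence classes.
The equivalence class containing q6 is {q2,q6}, of size 2.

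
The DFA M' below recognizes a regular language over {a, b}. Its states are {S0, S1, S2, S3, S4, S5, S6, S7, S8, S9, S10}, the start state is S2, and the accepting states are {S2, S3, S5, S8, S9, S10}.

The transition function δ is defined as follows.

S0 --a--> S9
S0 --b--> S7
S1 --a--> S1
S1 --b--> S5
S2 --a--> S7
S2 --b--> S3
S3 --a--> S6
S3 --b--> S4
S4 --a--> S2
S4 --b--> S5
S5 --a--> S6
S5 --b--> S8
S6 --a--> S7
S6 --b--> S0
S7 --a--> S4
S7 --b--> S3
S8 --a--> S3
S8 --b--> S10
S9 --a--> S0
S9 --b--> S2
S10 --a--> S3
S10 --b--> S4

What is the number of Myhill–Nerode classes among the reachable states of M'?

Reachable states from the start: {S0,S2,S3,S4,S5,S6,S7,S8,S9,S10}. Unreachable: {S1} — drop them.
Start with accepting vs non-accepting: {S2,S3,S5,S8,S9,S10} | {S0,S4,S6,S7}.
On input a, block {S2,S3,S5,S8,S9,S10} splits into {S2,S3,S5,S9} and {S8,S10}.
Split {S2,S3,S5,S9} by δ(·,b) → {S2,S9} and {S3} and {S5}.
On input b, block {S2,S9} splits into {S2} and {S9}.
Split {S0,S4,S6,S7} by δ(·,a) → {S6,S7} and {S0} and {S4}.
On input a, block {S6,S7} splits into {S6} and {S7}.
On input b, block {S8,S10} splits into {S8} and {S10}.
Stable partition: {S2} | {S6} | {S8} | {S3} | {S5} | {S9} | {S0} | {S4} | {S7} | {S10} — 10 equivalence classes.

10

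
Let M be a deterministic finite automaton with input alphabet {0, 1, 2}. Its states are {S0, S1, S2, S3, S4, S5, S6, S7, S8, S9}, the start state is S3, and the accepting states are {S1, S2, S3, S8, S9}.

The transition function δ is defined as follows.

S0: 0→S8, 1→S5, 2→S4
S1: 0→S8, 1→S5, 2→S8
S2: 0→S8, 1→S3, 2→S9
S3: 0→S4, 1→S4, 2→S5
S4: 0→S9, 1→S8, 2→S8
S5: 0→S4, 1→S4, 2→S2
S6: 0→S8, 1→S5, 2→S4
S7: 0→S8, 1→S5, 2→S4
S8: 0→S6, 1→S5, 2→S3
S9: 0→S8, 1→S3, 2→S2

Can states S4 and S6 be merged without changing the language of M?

States {S0,S1,S7} cannot be reached from the start state, so discard them.
P0 = {S2,S3,S8,S9} | {S4,S5,S6}.
Refine {S2,S3,S8,S9} on symbol 0: members go to different blocks, giving {S2,S9} and {S3,S8}.
Split {S4,S5,S6} by δ(·,0) → {S4} and {S5} and {S6}.
Split {S3,S8} by δ(·,0) → {S3} and {S8}.
Stable partition: {S2,S9} | {S4} | {S3} | {S5} | {S6} | {S8} — 6 equivalence classes.
S4 and S6 end up in different blocks, so they are distinguishable. For instance, the string '1' is accepted from only S4.

No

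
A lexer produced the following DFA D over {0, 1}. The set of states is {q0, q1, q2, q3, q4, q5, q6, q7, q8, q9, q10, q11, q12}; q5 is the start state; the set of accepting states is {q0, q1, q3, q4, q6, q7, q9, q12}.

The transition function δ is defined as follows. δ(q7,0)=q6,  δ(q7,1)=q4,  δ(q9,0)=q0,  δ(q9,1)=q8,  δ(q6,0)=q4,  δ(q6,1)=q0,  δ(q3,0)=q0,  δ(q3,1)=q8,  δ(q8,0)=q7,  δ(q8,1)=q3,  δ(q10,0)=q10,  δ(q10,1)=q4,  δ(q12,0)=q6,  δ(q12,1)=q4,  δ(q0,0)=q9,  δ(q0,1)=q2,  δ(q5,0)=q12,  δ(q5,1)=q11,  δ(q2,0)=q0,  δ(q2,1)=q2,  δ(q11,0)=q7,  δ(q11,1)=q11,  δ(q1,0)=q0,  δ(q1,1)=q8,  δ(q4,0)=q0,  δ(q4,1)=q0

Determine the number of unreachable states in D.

Starting at q5 and following transitions, the reachable set is {q0, q2, q3, q4, q5, q6, q7, q8, q9, q11, q12}. That leaves q1, q10 unreachable — 2 in total.

2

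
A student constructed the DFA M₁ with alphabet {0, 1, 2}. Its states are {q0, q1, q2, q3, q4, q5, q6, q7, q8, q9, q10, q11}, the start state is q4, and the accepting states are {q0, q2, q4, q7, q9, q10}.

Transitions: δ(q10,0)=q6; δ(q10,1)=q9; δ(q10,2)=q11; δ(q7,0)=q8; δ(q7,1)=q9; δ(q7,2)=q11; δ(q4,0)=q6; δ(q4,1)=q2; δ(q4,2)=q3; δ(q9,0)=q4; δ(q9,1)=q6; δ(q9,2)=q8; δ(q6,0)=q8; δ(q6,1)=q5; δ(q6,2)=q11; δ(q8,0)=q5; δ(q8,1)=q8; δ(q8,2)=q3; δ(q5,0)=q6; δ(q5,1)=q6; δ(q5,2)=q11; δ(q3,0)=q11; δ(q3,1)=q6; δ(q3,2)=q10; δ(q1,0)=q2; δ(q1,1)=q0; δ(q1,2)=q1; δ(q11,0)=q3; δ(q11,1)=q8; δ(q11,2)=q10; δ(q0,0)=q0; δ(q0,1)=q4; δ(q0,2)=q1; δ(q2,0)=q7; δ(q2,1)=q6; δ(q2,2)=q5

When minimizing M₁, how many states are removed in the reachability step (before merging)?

2

No path from q4 leads to q0, q1; the other 10 states are all reachable.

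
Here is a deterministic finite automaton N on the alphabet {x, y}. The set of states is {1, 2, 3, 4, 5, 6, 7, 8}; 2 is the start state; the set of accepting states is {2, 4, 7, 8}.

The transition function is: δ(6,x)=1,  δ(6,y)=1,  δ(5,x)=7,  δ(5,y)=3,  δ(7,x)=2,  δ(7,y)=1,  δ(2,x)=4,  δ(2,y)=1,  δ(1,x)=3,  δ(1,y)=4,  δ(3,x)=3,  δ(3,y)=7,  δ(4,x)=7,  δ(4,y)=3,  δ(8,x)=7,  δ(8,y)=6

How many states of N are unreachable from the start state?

No path from 2 leads to 5, 6, 8; the other 5 states are all reachable.

3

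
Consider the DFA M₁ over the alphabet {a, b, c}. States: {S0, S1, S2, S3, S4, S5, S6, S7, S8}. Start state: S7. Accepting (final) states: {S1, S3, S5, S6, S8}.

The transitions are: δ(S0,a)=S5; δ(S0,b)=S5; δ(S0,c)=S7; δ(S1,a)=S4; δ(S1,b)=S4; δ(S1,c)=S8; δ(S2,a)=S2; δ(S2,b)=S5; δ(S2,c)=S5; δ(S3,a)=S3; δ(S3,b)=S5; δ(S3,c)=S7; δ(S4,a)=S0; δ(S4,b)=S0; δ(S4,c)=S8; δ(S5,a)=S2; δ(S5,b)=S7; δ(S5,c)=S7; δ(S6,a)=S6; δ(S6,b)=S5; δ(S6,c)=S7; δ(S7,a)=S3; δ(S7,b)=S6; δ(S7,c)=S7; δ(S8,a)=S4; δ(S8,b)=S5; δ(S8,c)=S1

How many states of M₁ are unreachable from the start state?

4

No path from S7 leads to S0, S1, S4, S8; the other 5 states are all reachable.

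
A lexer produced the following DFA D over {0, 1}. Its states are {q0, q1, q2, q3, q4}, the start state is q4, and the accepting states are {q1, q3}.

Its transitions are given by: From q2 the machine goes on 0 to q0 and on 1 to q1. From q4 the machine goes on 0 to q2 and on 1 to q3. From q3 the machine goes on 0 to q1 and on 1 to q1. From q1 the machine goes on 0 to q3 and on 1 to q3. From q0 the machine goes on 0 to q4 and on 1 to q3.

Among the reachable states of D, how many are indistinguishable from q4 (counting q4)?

All states are reachable from the start state.
P0 = {q1,q3} | {q0,q2,q4}.
No further refinement is possible. Final partition (2 blocks): {q1,q3} | {q0,q2,q4}.
State q4 belongs to the block {q0,q2,q4}, which has 3 states.

3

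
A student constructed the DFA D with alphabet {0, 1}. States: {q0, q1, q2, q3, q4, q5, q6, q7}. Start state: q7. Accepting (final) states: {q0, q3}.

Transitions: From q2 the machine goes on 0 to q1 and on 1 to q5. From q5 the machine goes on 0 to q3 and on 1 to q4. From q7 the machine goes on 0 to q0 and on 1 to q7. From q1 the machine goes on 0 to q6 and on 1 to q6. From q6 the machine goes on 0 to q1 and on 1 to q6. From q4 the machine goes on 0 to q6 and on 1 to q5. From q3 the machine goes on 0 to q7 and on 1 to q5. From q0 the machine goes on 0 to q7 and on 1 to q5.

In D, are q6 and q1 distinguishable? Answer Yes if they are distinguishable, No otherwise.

No

States {q2} cannot be reached from the start state, so discard them.
Start with accepting vs non-accepting: {q0,q3} | {q1,q4,q5,q6,q7}.
On input 0, block {q1,q4,q5,q6,q7} splits into {q1,q4,q6} and {q5,q7}.
Split {q1,q4,q6} by δ(·,1) → {q1,q6} and {q4}.
Refine {q5,q7} on symbol 1: members go to different blocks, giving {q5} and {q7}.
The partition is now stable with 5 blocks: {q0,q3} | {q1,q6} | {q5} | {q4} | {q7}.
q6 and q1 lie in the same block of the stable partition, so they are equivalent — no string distinguishes them.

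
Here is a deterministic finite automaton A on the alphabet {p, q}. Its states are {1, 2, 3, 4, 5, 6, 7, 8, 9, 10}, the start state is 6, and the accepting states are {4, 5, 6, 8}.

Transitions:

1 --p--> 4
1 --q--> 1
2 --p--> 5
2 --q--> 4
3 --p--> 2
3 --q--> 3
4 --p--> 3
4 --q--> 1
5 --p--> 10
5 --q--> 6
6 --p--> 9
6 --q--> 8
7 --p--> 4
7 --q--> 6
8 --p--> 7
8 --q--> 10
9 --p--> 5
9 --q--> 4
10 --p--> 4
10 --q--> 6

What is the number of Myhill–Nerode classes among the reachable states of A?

8

All states are reachable from the start state.
P0 = {4,5,6,8} | {1,2,3,7,9,10}.
Refine {4,5,6,8} on symbol q: members go to different blocks, giving {4,8} and {5,6}.
Refine {1,2,3,7,9,10} on symbol p: members go to different blocks, giving {1,7,10} and {2,9} and {3}.
On input p, block {4,8} splits into {4} and {8}.
Refine {1,7,10} on symbol q: members go to different blocks, giving {7,10} and {1}.
On input p, block {5,6} splits into {5} and {6}.
Stable partition: {4} | {7,10} | {5} | {2,9} | {3} | {8} | {1} | {6} — 8 equivalence classes.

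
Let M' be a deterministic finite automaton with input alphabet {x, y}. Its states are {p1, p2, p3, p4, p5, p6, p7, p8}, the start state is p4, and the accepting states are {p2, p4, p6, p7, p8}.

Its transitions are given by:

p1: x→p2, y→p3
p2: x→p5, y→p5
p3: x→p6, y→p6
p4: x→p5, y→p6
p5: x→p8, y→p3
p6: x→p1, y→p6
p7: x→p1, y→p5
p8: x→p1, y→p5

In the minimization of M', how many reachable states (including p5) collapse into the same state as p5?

States {p7} cannot be reached from the start state, so discard them.
Start with accepting vs non-accepting: {p2,p4,p6,p8} | {p1,p3,p5}.
On input y, block {p2,p4,p6,p8} splits into {p2,p8} and {p4,p6}.
Refine {p1,p3,p5} on symbol x: members go to different blocks, giving {p1,p5} and {p3}.
No further refinement is possible. Final partition (4 blocks): {p2,p8} | {p1,p5} | {p4,p6} | {p3}.
State p5 belongs to the block {p1,p5}, which has 2 states.

2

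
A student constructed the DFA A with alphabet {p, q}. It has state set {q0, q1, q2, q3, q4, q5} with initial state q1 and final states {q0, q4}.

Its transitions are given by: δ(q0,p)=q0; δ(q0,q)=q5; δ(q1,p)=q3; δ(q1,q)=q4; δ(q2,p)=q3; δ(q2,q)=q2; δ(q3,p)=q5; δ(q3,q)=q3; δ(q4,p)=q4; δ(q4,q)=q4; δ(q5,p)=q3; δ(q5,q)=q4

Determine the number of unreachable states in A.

2

BFS from q1 reaches {q1, q3, q4, q5}; the 2 state(s) q0, q2 are never visited.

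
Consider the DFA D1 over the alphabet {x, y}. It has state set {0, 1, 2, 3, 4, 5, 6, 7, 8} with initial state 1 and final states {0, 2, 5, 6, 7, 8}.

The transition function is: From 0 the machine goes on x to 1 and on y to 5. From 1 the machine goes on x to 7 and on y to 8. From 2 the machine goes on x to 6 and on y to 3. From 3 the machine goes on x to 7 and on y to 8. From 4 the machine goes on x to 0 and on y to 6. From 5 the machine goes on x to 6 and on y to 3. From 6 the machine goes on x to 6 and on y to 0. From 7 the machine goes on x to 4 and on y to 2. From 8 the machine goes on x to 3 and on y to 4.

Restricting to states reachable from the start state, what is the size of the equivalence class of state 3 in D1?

2

Start with accepting vs non-accepting: {0,2,5,6,7,8} | {1,3,4}.
Split {0,2,5,6,7,8} by δ(·,x) → {0,7,8} and {2,5,6}.
Refine {0,7,8} on symbol y: members go to different blocks, giving {0,7} and {8}.
Split {1,3,4} by δ(·,y) → {1,3} and {4}.
On input x, block {0,7} splits into {0} and {7}.
Refine {2,5,6} on symbol y: members go to different blocks, giving {2,5} and {6}.
The partition is now stable with 7 blocks: {0} | {1,3} | {2,5} | {8} | {4} | {7} | {6}.
State 3 belongs to the block {1,3}, which has 2 states.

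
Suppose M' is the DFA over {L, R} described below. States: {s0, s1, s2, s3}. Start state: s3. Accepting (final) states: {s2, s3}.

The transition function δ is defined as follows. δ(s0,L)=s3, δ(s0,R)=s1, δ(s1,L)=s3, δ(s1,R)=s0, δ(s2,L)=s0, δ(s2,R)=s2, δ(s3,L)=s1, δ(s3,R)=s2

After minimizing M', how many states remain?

Start with accepting vs non-accepting: {s2,s3} | {s0,s1}.
No further refinement is possible. Final partition (2 blocks): {s2,s3} | {s0,s1}.

2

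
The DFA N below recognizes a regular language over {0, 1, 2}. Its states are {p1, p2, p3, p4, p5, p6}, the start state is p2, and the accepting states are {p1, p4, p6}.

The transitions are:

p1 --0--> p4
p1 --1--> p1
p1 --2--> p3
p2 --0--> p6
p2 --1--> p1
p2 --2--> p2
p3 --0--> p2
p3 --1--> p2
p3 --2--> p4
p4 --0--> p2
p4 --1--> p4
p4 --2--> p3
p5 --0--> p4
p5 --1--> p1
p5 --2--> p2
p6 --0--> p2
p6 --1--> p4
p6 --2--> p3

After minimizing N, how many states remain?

4

First remove the unreachable states {p5}; 5 states remain.
P0 = {p1,p4,p6} | {p2,p3}.
Split {p1,p4,p6} by δ(·,0) → {p4,p6} and {p1}.
On input 0, block {p2,p3} splits into {p2} and {p3}.
No further refinement is possible. Final partition (4 blocks): {p4,p6} | {p2} | {p1} | {p3}.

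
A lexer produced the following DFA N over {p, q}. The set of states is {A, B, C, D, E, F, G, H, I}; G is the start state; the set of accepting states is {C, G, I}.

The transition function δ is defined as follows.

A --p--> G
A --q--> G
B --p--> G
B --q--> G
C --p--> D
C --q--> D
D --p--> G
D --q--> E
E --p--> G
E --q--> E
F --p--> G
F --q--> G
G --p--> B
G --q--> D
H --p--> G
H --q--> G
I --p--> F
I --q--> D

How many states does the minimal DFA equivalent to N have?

3

First remove the unreachable states {A,C,F,H,I}; 4 states remain.
Initial partition by acceptance: {G} | {B,D,E}.
On input q, block {B,D,E} splits into {D,E} and {B}.
The partition is now stable with 3 blocks: {G} | {D,E} | {B}.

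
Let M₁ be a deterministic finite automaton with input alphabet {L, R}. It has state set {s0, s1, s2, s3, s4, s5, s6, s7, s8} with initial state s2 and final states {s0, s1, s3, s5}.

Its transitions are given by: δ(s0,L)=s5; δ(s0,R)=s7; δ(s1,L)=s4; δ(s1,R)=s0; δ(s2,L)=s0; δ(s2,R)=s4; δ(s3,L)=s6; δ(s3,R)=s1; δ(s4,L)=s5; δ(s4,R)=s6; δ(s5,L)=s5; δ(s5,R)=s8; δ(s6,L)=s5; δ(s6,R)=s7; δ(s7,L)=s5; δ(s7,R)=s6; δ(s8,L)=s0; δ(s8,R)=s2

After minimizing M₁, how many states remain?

Reachable states from the start: {s0,s2,s4,s5,s6,s7,s8}. Unreachable: {s1,s3} — drop them.
Start with accepting vs non-accepting: {s0,s5} | {s2,s4,s6,s7,s8}.
The partition is now stable with 2 blocks: {s0,s5} | {s2,s4,s6,s7,s8}.

2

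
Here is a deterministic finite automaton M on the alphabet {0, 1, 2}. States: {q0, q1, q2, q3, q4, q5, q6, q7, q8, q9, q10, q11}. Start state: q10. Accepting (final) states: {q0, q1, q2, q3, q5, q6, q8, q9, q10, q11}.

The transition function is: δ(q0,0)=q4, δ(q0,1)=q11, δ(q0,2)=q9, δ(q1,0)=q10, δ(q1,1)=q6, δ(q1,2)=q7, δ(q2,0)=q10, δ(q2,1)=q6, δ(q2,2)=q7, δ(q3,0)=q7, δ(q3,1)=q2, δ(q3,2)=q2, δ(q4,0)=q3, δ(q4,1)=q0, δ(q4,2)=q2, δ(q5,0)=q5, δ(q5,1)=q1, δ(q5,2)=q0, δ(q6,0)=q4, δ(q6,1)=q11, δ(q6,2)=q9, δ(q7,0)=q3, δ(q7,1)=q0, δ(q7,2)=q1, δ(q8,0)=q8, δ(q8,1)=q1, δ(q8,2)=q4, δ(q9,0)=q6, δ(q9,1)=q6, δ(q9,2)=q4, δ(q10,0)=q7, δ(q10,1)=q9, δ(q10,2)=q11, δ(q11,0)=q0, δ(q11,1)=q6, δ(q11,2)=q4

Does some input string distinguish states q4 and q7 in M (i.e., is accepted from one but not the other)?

First remove the unreachable states {q5,q8}; 10 states remain.
Start with accepting vs non-accepting: {q0,q1,q2,q3,q6,q9,q10,q11} | {q4,q7}.
On input 0, block {q0,q1,q2,q3,q6,q9,q10,q11} splits into {q0,q3,q6,q10} and {q1,q2,q9,q11}.
The partition is now stable with 3 blocks: {q0,q3,q6,q10} | {q4,q7} | {q1,q2,q9,q11}.
q4 and q7 lie in the same block of the stable partition, so they are equivalent — no string distinguishes them.

No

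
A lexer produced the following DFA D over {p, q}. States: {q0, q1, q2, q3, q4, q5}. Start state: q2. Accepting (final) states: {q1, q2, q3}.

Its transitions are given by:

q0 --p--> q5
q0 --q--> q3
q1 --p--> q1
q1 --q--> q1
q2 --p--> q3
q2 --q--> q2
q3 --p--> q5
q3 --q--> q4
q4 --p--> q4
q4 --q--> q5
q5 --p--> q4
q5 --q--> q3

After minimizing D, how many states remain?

States {q0,q1} cannot be reached from the start state, so discard them.
Initial partition by acceptance: {q2,q3} | {q4,q5}.
Refine {q2,q3} on symbol p: members go to different blocks, giving {q2} and {q3}.
Refine {q4,q5} on symbol q: members go to different blocks, giving {q4} and {q5}.
The partition is now stable with 4 blocks: {q2} | {q4} | {q3} | {q5}.

4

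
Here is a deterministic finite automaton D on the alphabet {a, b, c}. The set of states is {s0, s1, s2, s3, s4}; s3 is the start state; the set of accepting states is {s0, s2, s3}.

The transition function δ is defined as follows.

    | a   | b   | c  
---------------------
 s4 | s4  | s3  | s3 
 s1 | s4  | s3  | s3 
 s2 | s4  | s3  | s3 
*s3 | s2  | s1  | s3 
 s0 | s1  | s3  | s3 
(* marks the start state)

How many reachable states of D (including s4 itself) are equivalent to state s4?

States {s0} cannot be reached from the start state, so discard them.
Start with accepting vs non-accepting: {s2,s3} | {s1,s4}.
On input a, block {s2,s3} splits into {s2} and {s3}.
No further refinement is possible. Final partition (3 blocks): {s2} | {s1,s4} | {s3}.
State s4 belongs to the block {s1,s4}, which has 2 states.

2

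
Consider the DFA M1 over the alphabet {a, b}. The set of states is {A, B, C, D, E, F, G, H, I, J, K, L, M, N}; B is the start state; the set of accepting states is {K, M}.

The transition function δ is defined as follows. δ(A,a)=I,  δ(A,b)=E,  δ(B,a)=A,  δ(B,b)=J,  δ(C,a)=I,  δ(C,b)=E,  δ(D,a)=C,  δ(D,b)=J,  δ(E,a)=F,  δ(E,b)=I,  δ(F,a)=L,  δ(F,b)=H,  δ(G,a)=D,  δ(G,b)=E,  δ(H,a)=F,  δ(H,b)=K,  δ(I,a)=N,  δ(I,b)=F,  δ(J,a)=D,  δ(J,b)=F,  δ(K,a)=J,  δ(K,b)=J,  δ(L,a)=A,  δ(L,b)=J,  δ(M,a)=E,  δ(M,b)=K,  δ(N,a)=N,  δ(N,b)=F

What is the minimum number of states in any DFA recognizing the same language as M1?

First remove the unreachable states {G,M}; 12 states remain.
Initial partition by acceptance: {K} | {A,B,C,D,E,F,H,I,J,L,N}.
Split {A,B,C,D,E,F,H,I,J,L,N} by δ(·,b) → {A,B,C,D,E,F,I,J,L,N} and {H}.
On input b, block {A,B,C,D,E,F,I,J,L,N} splits into {A,B,C,D,E,I,J,L,N} and {F}.
Split {A,B,C,D,E,I,J,L,N} by δ(·,a) → {A,B,C,D,I,J,L,N} and {E}.
Split {A,B,C,D,I,J,L,N} by δ(·,b) → {B,D,L} and {I,J,N} and {A,C}.
Refine {I,J,N} on symbol a: members go to different blocks, giving {I,N} and {J}.
Stable partition: {K} | {B,D,L} | {H} | {F} | {E} | {I,N} | {A,C} | {J} — 8 equivalence classes.

8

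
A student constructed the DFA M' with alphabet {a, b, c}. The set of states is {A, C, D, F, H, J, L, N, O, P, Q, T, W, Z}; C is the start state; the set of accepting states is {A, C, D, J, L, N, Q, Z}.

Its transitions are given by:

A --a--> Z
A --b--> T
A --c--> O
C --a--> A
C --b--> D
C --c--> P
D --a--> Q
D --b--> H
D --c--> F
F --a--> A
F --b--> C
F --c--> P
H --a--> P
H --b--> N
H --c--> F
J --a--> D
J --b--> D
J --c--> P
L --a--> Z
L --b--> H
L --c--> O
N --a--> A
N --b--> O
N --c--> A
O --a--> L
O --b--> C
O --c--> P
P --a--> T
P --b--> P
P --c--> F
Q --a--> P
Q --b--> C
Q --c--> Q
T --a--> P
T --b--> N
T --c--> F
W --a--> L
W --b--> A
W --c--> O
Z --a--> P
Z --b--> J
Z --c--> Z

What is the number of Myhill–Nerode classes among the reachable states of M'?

States {W} cannot be reached from the start state, so discard them.
Initial partition by acceptance: {A,C,D,J,L,N,Q,Z} | {F,H,O,P,T}.
On input a, block {A,C,D,J,L,N,Q,Z} splits into {A,C,D,J,L,N} and {Q,Z}.
On input a, block {A,C,D,J,L,N} splits into {C,J,N} and {A,D,L}.
Split {C,J,N} by δ(·,b) → {C,J} and {N}.
Refine {F,H,O,P,T} on symbol a: members go to different blocks, giving {H,P,T} and {F,O}.
On input b, block {H,P,T} splits into {H,T} and {P}.
Stable partition: {C,J} | {H,T} | {Q,Z} | {A,D,L} | {N} | {F,O} | {P} — 7 equivalence classes.

7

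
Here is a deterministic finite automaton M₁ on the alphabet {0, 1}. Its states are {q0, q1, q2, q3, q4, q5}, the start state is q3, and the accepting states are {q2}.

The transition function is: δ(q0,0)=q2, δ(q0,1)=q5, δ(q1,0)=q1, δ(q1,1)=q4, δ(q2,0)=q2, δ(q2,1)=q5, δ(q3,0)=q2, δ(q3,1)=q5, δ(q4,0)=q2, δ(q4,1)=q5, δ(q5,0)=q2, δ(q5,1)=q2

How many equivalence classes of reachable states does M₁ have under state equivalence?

3

States {q0,q1,q4} cannot be reached from the start state, so discard them.
P0 = {q2} | {q3,q5}.
Refine {q3,q5} on symbol 1: members go to different blocks, giving {q3} and {q5}.
No further refinement is possible. Final partition (3 blocks): {q2} | {q3} | {q5}.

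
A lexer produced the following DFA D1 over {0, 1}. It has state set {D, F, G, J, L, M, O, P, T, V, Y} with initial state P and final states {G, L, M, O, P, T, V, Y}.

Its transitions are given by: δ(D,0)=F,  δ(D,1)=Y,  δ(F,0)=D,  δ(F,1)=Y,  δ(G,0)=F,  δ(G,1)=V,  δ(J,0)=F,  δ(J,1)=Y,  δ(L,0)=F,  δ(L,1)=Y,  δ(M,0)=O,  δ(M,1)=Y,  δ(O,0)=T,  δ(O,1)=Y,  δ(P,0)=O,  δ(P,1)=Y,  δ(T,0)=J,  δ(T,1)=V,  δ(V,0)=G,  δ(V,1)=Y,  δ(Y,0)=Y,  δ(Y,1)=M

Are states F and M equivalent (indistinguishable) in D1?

Reachable states from the start: {D,F,G,J,M,O,P,T,V,Y}. Unreachable: {L} — drop them.
P0 = {G,M,O,P,T,V,Y} | {D,F,J}.
Split {G,M,O,P,T,V,Y} by δ(·,0) → {M,O,P,V,Y} and {G,T}.
On input 0, block {M,O,P,V,Y} splits into {M,P,Y} and {O,V}.
Split {M,P,Y} by δ(·,0) → {M,P} and {Y}.
No further refinement is possible. Final partition (5 blocks): {M,P} | {D,F,J} | {G,T} | {O,V} | {Y}.
F and M end up in different blocks, so they are distinguishable. For instance, the string 'ε' is accepted from only M.

No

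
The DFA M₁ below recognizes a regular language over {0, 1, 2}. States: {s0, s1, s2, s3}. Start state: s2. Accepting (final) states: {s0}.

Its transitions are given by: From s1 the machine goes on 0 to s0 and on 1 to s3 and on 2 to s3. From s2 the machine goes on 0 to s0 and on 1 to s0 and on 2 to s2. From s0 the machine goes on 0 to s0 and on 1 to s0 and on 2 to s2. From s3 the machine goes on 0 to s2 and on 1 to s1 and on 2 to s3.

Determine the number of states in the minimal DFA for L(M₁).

First remove the unreachable states {s1,s3}; 2 states remain.
Initial partition by acceptance: {s0} | {s2}.
The partition is now stable with 2 blocks: {s0} | {s2}.

2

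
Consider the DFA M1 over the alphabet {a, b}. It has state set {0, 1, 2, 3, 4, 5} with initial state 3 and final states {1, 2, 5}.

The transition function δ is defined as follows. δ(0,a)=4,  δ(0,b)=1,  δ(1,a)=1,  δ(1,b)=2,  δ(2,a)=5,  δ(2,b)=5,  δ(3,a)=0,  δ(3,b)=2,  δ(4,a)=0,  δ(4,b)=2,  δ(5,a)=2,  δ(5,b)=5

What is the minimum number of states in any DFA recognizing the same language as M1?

All states are reachable from the start state.
P0 = {1,2,5} | {0,3,4}.
Stable partition: {1,2,5} | {0,3,4} — 2 equivalence classes.

2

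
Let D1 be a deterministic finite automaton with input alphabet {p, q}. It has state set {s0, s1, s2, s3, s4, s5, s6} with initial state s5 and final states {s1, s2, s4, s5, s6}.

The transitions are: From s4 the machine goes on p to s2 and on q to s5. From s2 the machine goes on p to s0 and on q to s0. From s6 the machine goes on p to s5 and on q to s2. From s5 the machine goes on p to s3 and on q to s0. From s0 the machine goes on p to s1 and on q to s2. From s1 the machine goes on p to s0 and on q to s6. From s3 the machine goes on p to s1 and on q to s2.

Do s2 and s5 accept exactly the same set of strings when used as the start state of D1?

Yes

Reachable states from the start: {s0,s1,s2,s3,s5,s6}. Unreachable: {s4} — drop them.
Start with accepting vs non-accepting: {s1,s2,s5,s6} | {s0,s3}.
On input p, block {s1,s2,s5,s6} splits into {s1,s2,s5} and {s6}.
Split {s1,s2,s5} by δ(·,q) → {s2,s5} and {s1}.
The partition is now stable with 4 blocks: {s2,s5} | {s0,s3} | {s6} | {s1}.
s2 and s5 lie in the same block of the stable partition, so they are equivalent — no string distinguishes them.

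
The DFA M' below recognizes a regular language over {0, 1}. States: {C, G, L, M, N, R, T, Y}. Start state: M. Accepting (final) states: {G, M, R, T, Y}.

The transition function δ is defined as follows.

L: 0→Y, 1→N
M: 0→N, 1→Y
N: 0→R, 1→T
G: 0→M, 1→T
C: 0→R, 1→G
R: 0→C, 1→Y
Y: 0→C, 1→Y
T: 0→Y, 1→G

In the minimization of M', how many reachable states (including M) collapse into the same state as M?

First remove the unreachable states {L}; 7 states remain.
Initial partition by acceptance: {G,M,R,T,Y} | {C,N}.
Refine {G,M,R,T,Y} on symbol 0: members go to different blocks, giving {M,R,Y} and {G,T}.
No further refinement is possible. Final partition (3 blocks): {M,R,Y} | {C,N} | {G,T}.
State M belongs to the block {M,R,Y}, which has 3 states.

3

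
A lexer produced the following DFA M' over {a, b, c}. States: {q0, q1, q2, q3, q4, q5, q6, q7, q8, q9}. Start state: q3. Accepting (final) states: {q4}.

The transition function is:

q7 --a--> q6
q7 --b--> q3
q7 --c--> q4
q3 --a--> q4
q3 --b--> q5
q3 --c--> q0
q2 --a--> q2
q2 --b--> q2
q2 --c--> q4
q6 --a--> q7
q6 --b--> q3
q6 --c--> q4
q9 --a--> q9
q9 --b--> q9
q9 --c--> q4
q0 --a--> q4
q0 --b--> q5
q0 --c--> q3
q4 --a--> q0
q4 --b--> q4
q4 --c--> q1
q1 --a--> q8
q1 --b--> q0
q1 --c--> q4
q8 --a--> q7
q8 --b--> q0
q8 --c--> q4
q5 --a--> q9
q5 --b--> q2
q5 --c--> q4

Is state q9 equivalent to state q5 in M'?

Every state is reachable, so we keep all 10.
Initial partition by acceptance: {q4} | {q0,q1,q2,q3,q5,q6,q7,q8,q9}.
Split {q0,q1,q2,q3,q5,q6,q7,q8,q9} by δ(·,a) → {q1,q2,q5,q6,q7,q8,q9} and {q0,q3}.
Refine {q1,q2,q5,q6,q7,q8,q9} on symbol b: members go to different blocks, giving {q1,q6,q7,q8} and {q2,q5,q9}.
Stable partition: {q4} | {q1,q6,q7,q8} | {q0,q3} | {q2,q5,q9} — 4 equivalence classes.
q9 and q5 lie in the same block of the stable partition, so they are equivalent — no string distinguishes them.

Yes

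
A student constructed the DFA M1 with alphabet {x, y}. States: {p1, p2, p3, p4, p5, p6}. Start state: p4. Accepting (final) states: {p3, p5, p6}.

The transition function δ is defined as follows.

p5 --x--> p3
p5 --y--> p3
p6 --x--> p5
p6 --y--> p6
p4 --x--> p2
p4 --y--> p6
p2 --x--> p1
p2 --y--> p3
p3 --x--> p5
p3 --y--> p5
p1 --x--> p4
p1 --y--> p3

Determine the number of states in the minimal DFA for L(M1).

2

P0 = {p3,p5,p6} | {p1,p2,p4}.
The partition is now stable with 2 blocks: {p3,p5,p6} | {p1,p2,p4}.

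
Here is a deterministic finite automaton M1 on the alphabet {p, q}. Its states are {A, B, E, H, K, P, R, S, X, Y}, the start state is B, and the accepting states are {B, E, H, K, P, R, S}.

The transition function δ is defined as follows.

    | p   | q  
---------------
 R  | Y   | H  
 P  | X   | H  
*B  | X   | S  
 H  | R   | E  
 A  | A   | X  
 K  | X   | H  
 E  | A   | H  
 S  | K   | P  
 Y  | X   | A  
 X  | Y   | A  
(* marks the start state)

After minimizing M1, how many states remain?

Initial partition by acceptance: {B,E,H,K,P,R,S} | {A,X,Y}.
Refine {B,E,H,K,P,R,S} on symbol p: members go to different blocks, giving {B,E,K,P,R} and {H,S}.
Stable partition: {B,E,K,P,R} | {A,X,Y} | {H,S} — 3 equivalence classes.

3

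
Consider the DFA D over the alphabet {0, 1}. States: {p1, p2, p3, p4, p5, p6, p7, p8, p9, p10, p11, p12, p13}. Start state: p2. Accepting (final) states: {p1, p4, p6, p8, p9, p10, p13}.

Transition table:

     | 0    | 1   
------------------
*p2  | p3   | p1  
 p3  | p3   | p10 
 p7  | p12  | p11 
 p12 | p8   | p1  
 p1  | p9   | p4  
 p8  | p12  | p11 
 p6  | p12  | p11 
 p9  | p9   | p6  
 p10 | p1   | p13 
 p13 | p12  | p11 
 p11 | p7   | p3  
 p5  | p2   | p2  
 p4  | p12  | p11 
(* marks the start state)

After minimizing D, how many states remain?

6

Reachable states from the start: {p1,p2,p3,p4,p6,p7,p8,p9,p10,p11,p12,p13}. Unreachable: {p5} — drop them.
P0 = {p1,p4,p6,p8,p9,p10,p13} | {p2,p3,p7,p11,p12}.
Refine {p1,p4,p6,p8,p9,p10,p13} on symbol 0: members go to different blocks, giving {p4,p6,p8,p13} and {p1,p9,p10}.
On input 0, block {p2,p3,p7,p11,p12} splits into {p2,p3,p7,p11} and {p12}.
Refine {p2,p3,p7,p11} on symbol 0: members go to different blocks, giving {p2,p3,p11} and {p7}.
On input 0, block {p2,p3,p11} splits into {p2,p3} and {p11}.
Stable partition: {p4,p6,p8,p13} | {p2,p3} | {p1,p9,p10} | {p12} | {p7} | {p11} — 6 equivalence classes.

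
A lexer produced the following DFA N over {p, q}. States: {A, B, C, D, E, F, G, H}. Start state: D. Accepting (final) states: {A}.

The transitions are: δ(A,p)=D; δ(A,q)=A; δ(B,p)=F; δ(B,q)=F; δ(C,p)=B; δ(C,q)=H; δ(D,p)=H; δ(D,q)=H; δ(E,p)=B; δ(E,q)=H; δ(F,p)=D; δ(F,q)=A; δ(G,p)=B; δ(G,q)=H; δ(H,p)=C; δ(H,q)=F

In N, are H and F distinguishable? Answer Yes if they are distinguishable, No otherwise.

Yes

Reachable states from the start: {A,B,C,D,F,H}. Unreachable: {E,G} — drop them.
P0 = {A} | {B,C,D,F,H}.
Split {B,C,D,F,H} by δ(·,q) → {B,C,D,H} and {F}.
Split {B,C,D,H} by δ(·,p) → {C,D,H} and {B}.
Split {C,D,H} by δ(·,p) → {D,H} and {C}.
Refine {D,H} on symbol p: members go to different blocks, giving {D} and {H}.
Stable partition: {A} | {D} | {F} | {B} | {C} | {H} — 6 equivalence classes.
H and F end up in different blocks, so they are distinguishable. For instance, the string 'q' is accepted from only F.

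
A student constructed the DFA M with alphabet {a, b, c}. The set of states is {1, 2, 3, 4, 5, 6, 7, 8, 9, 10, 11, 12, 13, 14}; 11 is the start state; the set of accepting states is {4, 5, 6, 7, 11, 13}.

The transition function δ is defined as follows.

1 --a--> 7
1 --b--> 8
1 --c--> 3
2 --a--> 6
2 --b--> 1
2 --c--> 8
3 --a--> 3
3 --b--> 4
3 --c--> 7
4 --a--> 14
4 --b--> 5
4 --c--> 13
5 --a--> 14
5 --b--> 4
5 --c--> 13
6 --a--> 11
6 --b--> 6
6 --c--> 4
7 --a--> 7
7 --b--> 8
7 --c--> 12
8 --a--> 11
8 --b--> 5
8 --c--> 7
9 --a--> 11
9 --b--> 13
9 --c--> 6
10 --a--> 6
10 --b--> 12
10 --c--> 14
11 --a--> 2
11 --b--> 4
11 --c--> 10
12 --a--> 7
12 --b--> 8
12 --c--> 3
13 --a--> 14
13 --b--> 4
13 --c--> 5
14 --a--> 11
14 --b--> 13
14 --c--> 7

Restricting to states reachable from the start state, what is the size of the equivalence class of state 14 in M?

2

Reachable states from the start: {1,2,3,4,5,6,7,8,10,11,12,13,14}. Unreachable: {9} — drop them.
Start with accepting vs non-accepting: {4,5,6,7,11,13} | {1,2,3,8,10,12,14}.
Split {4,5,6,7,11,13} by δ(·,a) → {4,5,11,13} and {6,7}.
Refine {4,5,11,13} on symbol c: members go to different blocks, giving {4,5,13} and {11}.
Split {1,2,3,8,10,12,14} by δ(·,a) → {1,2,10,12} and {8,14} and {3}.
Refine {1,2,10,12} on symbol b: members go to different blocks, giving {1,12} and {2,10}.
Split {6,7} by δ(·,a) → {6} and {7}.
No further refinement is possible. Final partition (8 blocks): {4,5,13} | {1,12} | {6} | {11} | {8,14} | {3} | {2,10} | {7}.
State 14 belongs to the block {8,14}, which has 2 states.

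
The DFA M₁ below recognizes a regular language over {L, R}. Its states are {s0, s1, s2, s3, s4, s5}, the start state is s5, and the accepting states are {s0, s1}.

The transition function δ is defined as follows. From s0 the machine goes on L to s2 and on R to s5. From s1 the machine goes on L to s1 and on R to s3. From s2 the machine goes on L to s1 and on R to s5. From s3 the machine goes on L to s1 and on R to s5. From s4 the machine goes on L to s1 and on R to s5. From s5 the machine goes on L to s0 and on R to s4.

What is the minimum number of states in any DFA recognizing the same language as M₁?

4

All states are reachable from the start state.
P0 = {s0,s1} | {s2,s3,s4,s5}.
Refine {s0,s1} on symbol L: members go to different blocks, giving {s0} and {s1}.
On input L, block {s2,s3,s4,s5} splits into {s2,s3,s4} and {s5}.
Stable partition: {s0} | {s2,s3,s4} | {s1} | {s5} — 4 equivalence classes.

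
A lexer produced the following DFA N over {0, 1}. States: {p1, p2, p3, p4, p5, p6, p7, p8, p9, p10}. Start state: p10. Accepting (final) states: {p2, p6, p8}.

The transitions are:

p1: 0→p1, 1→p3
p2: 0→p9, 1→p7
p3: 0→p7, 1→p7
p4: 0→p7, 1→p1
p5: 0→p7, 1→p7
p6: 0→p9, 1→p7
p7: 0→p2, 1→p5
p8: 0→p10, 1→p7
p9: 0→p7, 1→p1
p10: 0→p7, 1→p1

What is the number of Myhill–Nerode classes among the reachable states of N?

First remove the unreachable states {p4,p6,p8}; 7 states remain.
Initial partition by acceptance: {p2} | {p1,p3,p5,p7,p9,p10}.
Split {p1,p3,p5,p7,p9,p10} by δ(·,0) → {p1,p3,p5,p9,p10} and {p7}.
On input 0, block {p1,p3,p5,p9,p10} splits into {p3,p5,p9,p10} and {p1}.
On input 1, block {p3,p5,p9,p10} splits into {p3,p5} and {p9,p10}.
Stable partition: {p2} | {p3,p5} | {p7} | {p1} | {p9,p10} — 5 equivalence classes.

5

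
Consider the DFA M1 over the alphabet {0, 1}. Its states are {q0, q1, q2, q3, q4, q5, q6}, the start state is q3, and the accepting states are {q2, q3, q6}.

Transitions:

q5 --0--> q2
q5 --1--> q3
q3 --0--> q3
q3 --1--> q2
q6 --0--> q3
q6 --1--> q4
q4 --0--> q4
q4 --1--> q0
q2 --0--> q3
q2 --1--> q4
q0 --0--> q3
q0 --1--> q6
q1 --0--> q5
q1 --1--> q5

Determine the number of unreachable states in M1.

Starting at q3 and following transitions, the reachable set is {q0, q2, q3, q4, q6}. That leaves q1, q5 unreachable — 2 in total.

2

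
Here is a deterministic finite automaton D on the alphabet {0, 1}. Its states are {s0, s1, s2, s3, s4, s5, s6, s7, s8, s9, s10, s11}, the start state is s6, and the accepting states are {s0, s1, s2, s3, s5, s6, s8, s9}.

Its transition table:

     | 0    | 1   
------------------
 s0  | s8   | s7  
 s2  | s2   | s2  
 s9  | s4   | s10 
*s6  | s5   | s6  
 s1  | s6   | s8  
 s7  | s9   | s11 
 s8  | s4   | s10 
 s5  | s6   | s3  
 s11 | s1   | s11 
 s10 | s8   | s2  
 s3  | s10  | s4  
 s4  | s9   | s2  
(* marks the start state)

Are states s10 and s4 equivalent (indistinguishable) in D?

Yes

States {s0,s1,s7,s11} cannot be reached from the start state, so discard them.
P0 = {s2,s3,s5,s6,s8,s9} | {s4,s10}.
Refine {s2,s3,s5,s6,s8,s9} on symbol 0: members go to different blocks, giving {s2,s5,s6} and {s3,s8,s9}.
Refine {s2,s5,s6} on symbol 1: members go to different blocks, giving {s2,s6} and {s5}.
On input 0, block {s2,s6} splits into {s2} and {s6}.
Stable partition: {s2} | {s4,s10} | {s3,s8,s9} | {s5} | {s6} — 5 equivalence classes.
s10 and s4 lie in the same block of the stable partition, so they are equivalent — no string distinguishes them.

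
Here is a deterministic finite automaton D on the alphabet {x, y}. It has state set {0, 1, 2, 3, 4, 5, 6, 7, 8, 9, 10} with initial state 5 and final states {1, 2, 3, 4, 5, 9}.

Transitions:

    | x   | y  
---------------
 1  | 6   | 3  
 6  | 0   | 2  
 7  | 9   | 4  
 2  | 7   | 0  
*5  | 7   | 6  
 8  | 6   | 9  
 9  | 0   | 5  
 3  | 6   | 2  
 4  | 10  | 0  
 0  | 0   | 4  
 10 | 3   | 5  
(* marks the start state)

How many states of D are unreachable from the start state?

2

No path from 5 leads to 1, 8; the other 9 states are all reachable.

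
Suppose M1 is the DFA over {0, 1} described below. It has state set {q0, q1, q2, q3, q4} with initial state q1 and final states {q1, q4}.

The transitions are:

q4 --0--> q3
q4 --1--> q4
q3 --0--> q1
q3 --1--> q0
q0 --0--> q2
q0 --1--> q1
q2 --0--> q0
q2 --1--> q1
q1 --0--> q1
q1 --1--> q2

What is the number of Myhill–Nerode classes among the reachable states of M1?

2

States {q3,q4} cannot be reached from the start state, so discard them.
Initial partition by acceptance: {q1} | {q0,q2}.
Stable partition: {q1} | {q0,q2} — 2 equivalence classes.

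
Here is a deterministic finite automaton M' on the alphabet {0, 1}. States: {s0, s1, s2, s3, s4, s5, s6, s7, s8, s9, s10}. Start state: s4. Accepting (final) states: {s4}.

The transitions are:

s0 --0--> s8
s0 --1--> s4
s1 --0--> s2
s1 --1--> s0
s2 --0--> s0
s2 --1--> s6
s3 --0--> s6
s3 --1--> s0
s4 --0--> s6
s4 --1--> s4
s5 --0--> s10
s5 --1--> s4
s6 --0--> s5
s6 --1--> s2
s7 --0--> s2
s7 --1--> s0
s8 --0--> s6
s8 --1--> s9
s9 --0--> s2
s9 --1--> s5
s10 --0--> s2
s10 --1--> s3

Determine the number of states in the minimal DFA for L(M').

5

States {s1,s7} cannot be reached from the start state, so discard them.
P0 = {s4} | {s0,s2,s3,s5,s6,s8,s9,s10}.
On input 1, block {s0,s2,s3,s5,s6,s8,s9,s10} splits into {s2,s3,s6,s8,s9,s10} and {s0,s5}.
Split {s2,s3,s6,s8,s9,s10} by δ(·,0) → {s3,s8,s9,s10} and {s2,s6}.
Split {s3,s8,s9,s10} by δ(·,1) → {s3,s9} and {s8,s10}.
The partition is now stable with 5 blocks: {s4} | {s3,s9} | {s0,s5} | {s2,s6} | {s8,s10}.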